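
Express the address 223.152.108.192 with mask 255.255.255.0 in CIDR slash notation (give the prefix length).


Binary: 11111111.11111111.11111111.00000000
Count leading 1s
Prefix: /24


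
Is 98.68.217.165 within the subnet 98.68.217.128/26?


Subnet network: 98.68.217.128
Test IP AND mask: 98.68.217.128
Yes, 98.68.217.165 is in 98.68.217.128/26


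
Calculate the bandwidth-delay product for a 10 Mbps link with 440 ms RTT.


BDP = bandwidth * RTT
= 10 Mbps * 440 ms
= 10 * 1e6 * 440 / 1000 bits
= 4400000 bits
= 550000 bytes
= 537.1094 KB
BDP = 4400000 bits (550000 bytes)


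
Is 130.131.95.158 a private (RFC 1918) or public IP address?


RFC 1918 private ranges:
  10.0.0.0/8 (10.0.0.0 - 10.255.255.255)
  172.16.0.0/12 (172.16.0.0 - 172.31.255.255)
  192.168.0.0/16 (192.168.0.0 - 192.168.255.255)
Public (not in any RFC 1918 range)


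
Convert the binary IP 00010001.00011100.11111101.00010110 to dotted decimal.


00010001 = 17
00011100 = 28
11111101 = 253
00010110 = 22
IP: 17.28.253.22


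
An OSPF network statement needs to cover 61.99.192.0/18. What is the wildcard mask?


Subnet mask: 255.255.192.0
Wildcard = 255.255.255.255 - subnet mask
255 - 255 = 0
255 - 255 = 0
255 - 192 = 63
255 - 0 = 255
Wildcard: 0.0.63.255


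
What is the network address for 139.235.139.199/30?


IP:   10001011.11101011.10001011.11000111
Mask: 11111111.11111111.11111111.11111100
AND operation:
Net:  10001011.11101011.10001011.11000100
Network: 139.235.139.196/30


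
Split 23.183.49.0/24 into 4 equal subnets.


New prefix = 24 + 2 = 26
Each subnet has 64 addresses
  23.183.49.0/26
  23.183.49.64/26
  23.183.49.128/26
  23.183.49.192/26
Subnets: 23.183.49.0/26, 23.183.49.64/26, 23.183.49.128/26, 23.183.49.192/26


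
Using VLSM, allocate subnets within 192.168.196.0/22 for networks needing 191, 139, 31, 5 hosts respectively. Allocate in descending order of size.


191 hosts -> /24 (254 usable): 192.168.196.0/24
139 hosts -> /24 (254 usable): 192.168.197.0/24
31 hosts -> /26 (62 usable): 192.168.198.0/26
5 hosts -> /29 (6 usable): 192.168.198.64/29
Allocation: 192.168.196.0/24 (191 hosts, 254 usable); 192.168.197.0/24 (139 hosts, 254 usable); 192.168.198.0/26 (31 hosts, 62 usable); 192.168.198.64/29 (5 hosts, 6 usable)


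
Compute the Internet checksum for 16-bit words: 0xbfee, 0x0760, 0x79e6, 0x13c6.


Sum all words (with carry folding):
+ 0xbfee = 0xbfee
+ 0x0760 = 0xc74e
+ 0x79e6 = 0x4135
+ 0x13c6 = 0x54fb
One's complement: ~0x54fb
Checksum = 0xab04


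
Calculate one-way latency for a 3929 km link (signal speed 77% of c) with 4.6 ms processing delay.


Speed = 0.77 * 3e5 km/s = 231000 km/s
Propagation delay = 3929 / 231000 = 0.017 s = 17.0087 ms
Processing delay = 4.6 ms
Total one-way latency = 21.6087 ms


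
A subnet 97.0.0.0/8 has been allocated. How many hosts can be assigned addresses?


Host bits = 32 - 8 = 24
Total addresses = 2^24 = 16777216
Usable = total - 2 (network and broadcast)
Usable hosts: 16777214


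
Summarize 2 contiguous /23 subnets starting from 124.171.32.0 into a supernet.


Original prefix: /23
Number of subnets: 2 = 2^1
New prefix = 23 - 1 = 22
Supernet: 124.171.32.0/22


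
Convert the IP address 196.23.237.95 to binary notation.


196 = 11000100
23 = 00010111
237 = 11101101
95 = 01011111
Binary: 11000100.00010111.11101101.01011111


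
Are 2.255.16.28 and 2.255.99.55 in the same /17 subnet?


Mask: 255.255.128.0
2.255.16.28 AND mask = 2.255.0.0
2.255.99.55 AND mask = 2.255.0.0
Yes, same subnet (2.255.0.0)


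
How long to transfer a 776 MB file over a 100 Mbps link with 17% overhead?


Effective throughput = 100 * (1 - 17/100) = 83 Mbps
File size in Mb = 776 * 8 = 6208 Mb
Time = 6208 / 83
Time = 74.7952 seconds


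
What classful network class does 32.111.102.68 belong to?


First octet: 32
Binary: 00100000
0xxxxxxx -> Class A (1-126)
Class A, default mask 255.0.0.0 (/8)


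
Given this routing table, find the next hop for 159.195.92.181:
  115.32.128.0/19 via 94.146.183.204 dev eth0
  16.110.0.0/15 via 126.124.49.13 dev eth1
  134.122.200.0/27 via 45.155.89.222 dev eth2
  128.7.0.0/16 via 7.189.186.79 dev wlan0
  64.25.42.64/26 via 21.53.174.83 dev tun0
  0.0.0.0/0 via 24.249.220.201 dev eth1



Longest prefix match for 159.195.92.181:
  /19 115.32.128.0: no
  /15 16.110.0.0: no
  /27 134.122.200.0: no
  /16 128.7.0.0: no
  /26 64.25.42.64: no
  /0 0.0.0.0: MATCH
Selected: next-hop 24.249.220.201 via eth1 (matched /0)


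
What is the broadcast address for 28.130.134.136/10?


Network: 28.128.0.0/10
Host bits = 22
Set all host bits to 1:
Broadcast: 28.191.255.255


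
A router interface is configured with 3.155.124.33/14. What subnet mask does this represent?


/14 means 14 network bits, 18 host bits
Binary: 11111111111111000000000000000000
Mask: 255.252.0.0


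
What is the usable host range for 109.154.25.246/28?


Network: 109.154.25.240
Broadcast: 109.154.25.255
First usable = network + 1
Last usable = broadcast - 1
Range: 109.154.25.241 to 109.154.25.254


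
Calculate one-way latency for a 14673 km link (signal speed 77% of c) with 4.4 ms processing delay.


Speed = 0.77 * 3e5 km/s = 231000 km/s
Propagation delay = 14673 / 231000 = 0.0635 s = 63.5195 ms
Processing delay = 4.4 ms
Total one-way latency = 67.9195 ms


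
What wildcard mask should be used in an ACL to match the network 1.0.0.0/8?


Subnet mask: 255.0.0.0
Wildcard = 255.255.255.255 - subnet mask
255 - 255 = 0
255 - 0 = 255
255 - 0 = 255
255 - 0 = 255
Wildcard: 0.255.255.255


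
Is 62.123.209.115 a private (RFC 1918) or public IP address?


RFC 1918 private ranges:
  10.0.0.0/8 (10.0.0.0 - 10.255.255.255)
  172.16.0.0/12 (172.16.0.0 - 172.31.255.255)
  192.168.0.0/16 (192.168.0.0 - 192.168.255.255)
Public (not in any RFC 1918 range)


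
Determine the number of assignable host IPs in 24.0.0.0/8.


Host bits = 32 - 8 = 24
Total addresses = 2^24 = 16777216
Usable = total - 2 (network and broadcast)
Usable hosts: 16777214


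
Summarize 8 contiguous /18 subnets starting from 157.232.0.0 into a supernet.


Original prefix: /18
Number of subnets: 8 = 2^3
New prefix = 18 - 3 = 15
Supernet: 157.232.0.0/15


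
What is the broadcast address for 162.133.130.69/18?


Network: 162.133.128.0/18
Host bits = 14
Set all host bits to 1:
Broadcast: 162.133.191.255


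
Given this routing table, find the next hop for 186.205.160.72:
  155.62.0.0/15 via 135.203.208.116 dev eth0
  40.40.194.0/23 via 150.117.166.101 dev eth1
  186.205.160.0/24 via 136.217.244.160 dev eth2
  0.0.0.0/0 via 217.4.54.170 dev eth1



Longest prefix match for 186.205.160.72:
  /15 155.62.0.0: no
  /23 40.40.194.0: no
  /24 186.205.160.0: MATCH
  /0 0.0.0.0: MATCH
Selected: next-hop 136.217.244.160 via eth2 (matched /24)


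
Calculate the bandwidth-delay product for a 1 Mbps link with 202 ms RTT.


BDP = bandwidth * RTT
= 1 Mbps * 202 ms
= 1 * 1e6 * 202 / 1000 bits
= 202000 bits
= 25250 bytes
= 24.6582 KB
BDP = 202000 bits (25250 bytes)


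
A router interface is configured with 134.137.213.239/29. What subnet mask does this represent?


/29 means 29 network bits, 3 host bits
Binary: 11111111111111111111111111111000
Mask: 255.255.255.248


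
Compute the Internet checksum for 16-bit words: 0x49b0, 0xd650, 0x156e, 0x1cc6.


Sum all words (with carry folding):
+ 0x49b0 = 0x49b0
+ 0xd650 = 0x2001
+ 0x156e = 0x356f
+ 0x1cc6 = 0x5235
One's complement: ~0x5235
Checksum = 0xadca


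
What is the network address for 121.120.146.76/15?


IP:   01111001.01111000.10010010.01001100
Mask: 11111111.11111110.00000000.00000000
AND operation:
Net:  01111001.01111000.00000000.00000000
Network: 121.120.0.0/15


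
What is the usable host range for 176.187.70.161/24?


Network: 176.187.70.0
Broadcast: 176.187.70.255
First usable = network + 1
Last usable = broadcast - 1
Range: 176.187.70.1 to 176.187.70.254


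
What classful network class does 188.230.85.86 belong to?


First octet: 188
Binary: 10111100
10xxxxxx -> Class B (128-191)
Class B, default mask 255.255.0.0 (/16)


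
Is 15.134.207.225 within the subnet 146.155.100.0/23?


Subnet network: 146.155.100.0
Test IP AND mask: 15.134.206.0
No, 15.134.207.225 is not in 146.155.100.0/23


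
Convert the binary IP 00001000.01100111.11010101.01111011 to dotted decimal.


00001000 = 8
01100111 = 103
11010101 = 213
01111011 = 123
IP: 8.103.213.123


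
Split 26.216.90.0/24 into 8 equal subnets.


New prefix = 24 + 3 = 27
Each subnet has 32 addresses
  26.216.90.0/27
  26.216.90.32/27
  26.216.90.64/27
  26.216.90.96/27
  26.216.90.128/27
  26.216.90.160/27
  26.216.90.192/27
  26.216.90.224/27
Subnets: 26.216.90.0/27, 26.216.90.32/27, 26.216.90.64/27, 26.216.90.96/27, 26.216.90.128/27, 26.216.90.160/27, 26.216.90.192/27, 26.216.90.224/27


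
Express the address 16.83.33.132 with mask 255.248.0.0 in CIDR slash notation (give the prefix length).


Binary: 11111111.11111000.00000000.00000000
Count leading 1s
Prefix: /13


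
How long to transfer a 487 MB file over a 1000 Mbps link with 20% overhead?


Effective throughput = 1000 * (1 - 20/100) = 800 Mbps
File size in Mb = 487 * 8 = 3896 Mb
Time = 3896 / 800
Time = 4.87 seconds


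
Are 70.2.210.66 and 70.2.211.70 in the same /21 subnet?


Mask: 255.255.248.0
70.2.210.66 AND mask = 70.2.208.0
70.2.211.70 AND mask = 70.2.208.0
Yes, same subnet (70.2.208.0)


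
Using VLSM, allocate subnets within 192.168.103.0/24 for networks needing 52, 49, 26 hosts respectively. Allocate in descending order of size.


52 hosts -> /26 (62 usable): 192.168.103.0/26
49 hosts -> /26 (62 usable): 192.168.103.64/26
26 hosts -> /27 (30 usable): 192.168.103.128/27
Allocation: 192.168.103.0/26 (52 hosts, 62 usable); 192.168.103.64/26 (49 hosts, 62 usable); 192.168.103.128/27 (26 hosts, 30 usable)


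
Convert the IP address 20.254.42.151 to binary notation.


20 = 00010100
254 = 11111110
42 = 00101010
151 = 10010111
Binary: 00010100.11111110.00101010.10010111


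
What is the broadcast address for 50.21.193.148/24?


Network: 50.21.193.0/24
Host bits = 8
Set all host bits to 1:
Broadcast: 50.21.193.255


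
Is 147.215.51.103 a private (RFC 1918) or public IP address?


RFC 1918 private ranges:
  10.0.0.0/8 (10.0.0.0 - 10.255.255.255)
  172.16.0.0/12 (172.16.0.0 - 172.31.255.255)
  192.168.0.0/16 (192.168.0.0 - 192.168.255.255)
Public (not in any RFC 1918 range)


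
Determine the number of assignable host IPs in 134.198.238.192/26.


Host bits = 32 - 26 = 6
Total addresses = 2^6 = 64
Usable = total - 2 (network and broadcast)
Usable hosts: 62


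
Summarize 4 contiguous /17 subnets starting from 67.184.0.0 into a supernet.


Original prefix: /17
Number of subnets: 4 = 2^2
New prefix = 17 - 2 = 15
Supernet: 67.184.0.0/15


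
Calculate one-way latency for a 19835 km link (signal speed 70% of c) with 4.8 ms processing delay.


Speed = 0.7 * 3e5 km/s = 210000 km/s
Propagation delay = 19835 / 210000 = 0.0945 s = 94.4524 ms
Processing delay = 4.8 ms
Total one-way latency = 99.2524 ms


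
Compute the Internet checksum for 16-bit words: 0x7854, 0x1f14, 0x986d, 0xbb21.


Sum all words (with carry folding):
+ 0x7854 = 0x7854
+ 0x1f14 = 0x9768
+ 0x986d = 0x2fd6
+ 0xbb21 = 0xeaf7
One's complement: ~0xeaf7
Checksum = 0x1508


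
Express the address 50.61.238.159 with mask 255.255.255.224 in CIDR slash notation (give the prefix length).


Binary: 11111111.11111111.11111111.11100000
Count leading 1s
Prefix: /27


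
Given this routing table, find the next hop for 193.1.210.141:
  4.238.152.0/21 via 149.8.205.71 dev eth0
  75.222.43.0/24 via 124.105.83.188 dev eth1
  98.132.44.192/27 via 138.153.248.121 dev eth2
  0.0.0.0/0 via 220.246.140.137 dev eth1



Longest prefix match for 193.1.210.141:
  /21 4.238.152.0: no
  /24 75.222.43.0: no
  /27 98.132.44.192: no
  /0 0.0.0.0: MATCH
Selected: next-hop 220.246.140.137 via eth1 (matched /0)


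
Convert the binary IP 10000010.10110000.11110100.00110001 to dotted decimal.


10000010 = 130
10110000 = 176
11110100 = 244
00110001 = 49
IP: 130.176.244.49


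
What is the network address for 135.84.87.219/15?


IP:   10000111.01010100.01010111.11011011
Mask: 11111111.11111110.00000000.00000000
AND operation:
Net:  10000111.01010100.00000000.00000000
Network: 135.84.0.0/15


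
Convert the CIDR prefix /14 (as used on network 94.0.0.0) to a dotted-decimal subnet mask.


/14 means 14 network bits, 18 host bits
Binary: 11111111111111000000000000000000
Mask: 255.252.0.0


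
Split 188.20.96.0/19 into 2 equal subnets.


New prefix = 19 + 1 = 20
Each subnet has 4096 addresses
  188.20.96.0/20
  188.20.112.0/20
Subnets: 188.20.96.0/20, 188.20.112.0/20


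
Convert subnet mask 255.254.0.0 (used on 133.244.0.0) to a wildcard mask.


Subnet mask: 255.254.0.0
Wildcard = 255.255.255.255 - subnet mask
255 - 255 = 0
255 - 254 = 1
255 - 0 = 255
255 - 0 = 255
Wildcard: 0.1.255.255


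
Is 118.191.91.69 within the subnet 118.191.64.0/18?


Subnet network: 118.191.64.0
Test IP AND mask: 118.191.64.0
Yes, 118.191.91.69 is in 118.191.64.0/18


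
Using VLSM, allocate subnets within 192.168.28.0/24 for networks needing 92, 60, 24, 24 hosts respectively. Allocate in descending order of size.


92 hosts -> /25 (126 usable): 192.168.28.0/25
60 hosts -> /26 (62 usable): 192.168.28.128/26
24 hosts -> /27 (30 usable): 192.168.28.192/27
24 hosts -> /27 (30 usable): 192.168.28.224/27
Allocation: 192.168.28.0/25 (92 hosts, 126 usable); 192.168.28.128/26 (60 hosts, 62 usable); 192.168.28.192/27 (24 hosts, 30 usable); 192.168.28.224/27 (24 hosts, 30 usable)


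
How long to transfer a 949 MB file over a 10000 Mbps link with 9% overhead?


Effective throughput = 10000 * (1 - 9/100) = 9100 Mbps
File size in Mb = 949 * 8 = 7592 Mb
Time = 7592 / 9100
Time = 0.8343 seconds


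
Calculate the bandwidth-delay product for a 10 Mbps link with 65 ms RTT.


BDP = bandwidth * RTT
= 10 Mbps * 65 ms
= 10 * 1e6 * 65 / 1000 bits
= 650000 bits
= 81250 bytes
= 79.3457 KB
BDP = 650000 bits (81250 bytes)


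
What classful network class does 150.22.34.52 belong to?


First octet: 150
Binary: 10010110
10xxxxxx -> Class B (128-191)
Class B, default mask 255.255.0.0 (/16)


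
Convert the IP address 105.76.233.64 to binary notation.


105 = 01101001
76 = 01001100
233 = 11101001
64 = 01000000
Binary: 01101001.01001100.11101001.01000000


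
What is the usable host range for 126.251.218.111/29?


Network: 126.251.218.104
Broadcast: 126.251.218.111
First usable = network + 1
Last usable = broadcast - 1
Range: 126.251.218.105 to 126.251.218.110


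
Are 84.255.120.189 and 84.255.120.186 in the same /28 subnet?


Mask: 255.255.255.240
84.255.120.189 AND mask = 84.255.120.176
84.255.120.186 AND mask = 84.255.120.176
Yes, same subnet (84.255.120.176)


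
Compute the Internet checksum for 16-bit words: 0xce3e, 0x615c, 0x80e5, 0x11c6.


Sum all words (with carry folding):
+ 0xce3e = 0xce3e
+ 0x615c = 0x2f9b
+ 0x80e5 = 0xb080
+ 0x11c6 = 0xc246
One's complement: ~0xc246
Checksum = 0x3db9


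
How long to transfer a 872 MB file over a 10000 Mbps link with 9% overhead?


Effective throughput = 10000 * (1 - 9/100) = 9100 Mbps
File size in Mb = 872 * 8 = 6976 Mb
Time = 6976 / 9100
Time = 0.7666 seconds


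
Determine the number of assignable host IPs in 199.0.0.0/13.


Host bits = 32 - 13 = 19
Total addresses = 2^19 = 524288
Usable = total - 2 (network and broadcast)
Usable hosts: 524286


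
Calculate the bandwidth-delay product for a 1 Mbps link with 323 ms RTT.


BDP = bandwidth * RTT
= 1 Mbps * 323 ms
= 1 * 1e6 * 323 / 1000 bits
= 323000 bits
= 40375 bytes
= 39.4287 KB
BDP = 323000 bits (40375 bytes)


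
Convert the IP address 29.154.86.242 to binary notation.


29 = 00011101
154 = 10011010
86 = 01010110
242 = 11110010
Binary: 00011101.10011010.01010110.11110010


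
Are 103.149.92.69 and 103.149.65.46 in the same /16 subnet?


Mask: 255.255.0.0
103.149.92.69 AND mask = 103.149.0.0
103.149.65.46 AND mask = 103.149.0.0
Yes, same subnet (103.149.0.0)


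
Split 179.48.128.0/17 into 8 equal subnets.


New prefix = 17 + 3 = 20
Each subnet has 4096 addresses
  179.48.128.0/20
  179.48.144.0/20
  179.48.160.0/20
  179.48.176.0/20
  179.48.192.0/20
  179.48.208.0/20
  179.48.224.0/20
  179.48.240.0/20
Subnets: 179.48.128.0/20, 179.48.144.0/20, 179.48.160.0/20, 179.48.176.0/20, 179.48.192.0/20, 179.48.208.0/20, 179.48.224.0/20, 179.48.240.0/20


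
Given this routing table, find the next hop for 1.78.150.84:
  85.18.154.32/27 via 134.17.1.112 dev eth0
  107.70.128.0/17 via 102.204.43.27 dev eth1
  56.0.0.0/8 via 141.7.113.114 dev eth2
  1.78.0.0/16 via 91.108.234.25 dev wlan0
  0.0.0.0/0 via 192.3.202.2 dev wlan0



Longest prefix match for 1.78.150.84:
  /27 85.18.154.32: no
  /17 107.70.128.0: no
  /8 56.0.0.0: no
  /16 1.78.0.0: MATCH
  /0 0.0.0.0: MATCH
Selected: next-hop 91.108.234.25 via wlan0 (matched /16)


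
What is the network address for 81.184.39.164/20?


IP:   01010001.10111000.00100111.10100100
Mask: 11111111.11111111.11110000.00000000
AND operation:
Net:  01010001.10111000.00100000.00000000
Network: 81.184.32.0/20


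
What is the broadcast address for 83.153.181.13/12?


Network: 83.144.0.0/12
Host bits = 20
Set all host bits to 1:
Broadcast: 83.159.255.255


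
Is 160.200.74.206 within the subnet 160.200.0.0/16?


Subnet network: 160.200.0.0
Test IP AND mask: 160.200.0.0
Yes, 160.200.74.206 is in 160.200.0.0/16


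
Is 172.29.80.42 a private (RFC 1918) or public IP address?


RFC 1918 private ranges:
  10.0.0.0/8 (10.0.0.0 - 10.255.255.255)
  172.16.0.0/12 (172.16.0.0 - 172.31.255.255)
  192.168.0.0/16 (192.168.0.0 - 192.168.255.255)
Private (in 172.16.0.0/12)


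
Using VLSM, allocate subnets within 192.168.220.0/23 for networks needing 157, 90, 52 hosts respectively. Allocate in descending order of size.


157 hosts -> /24 (254 usable): 192.168.220.0/24
90 hosts -> /25 (126 usable): 192.168.221.0/25
52 hosts -> /26 (62 usable): 192.168.221.128/26
Allocation: 192.168.220.0/24 (157 hosts, 254 usable); 192.168.221.0/25 (90 hosts, 126 usable); 192.168.221.128/26 (52 hosts, 62 usable)


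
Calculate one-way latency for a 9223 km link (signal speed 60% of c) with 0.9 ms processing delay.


Speed = 0.6 * 3e5 km/s = 180000 km/s
Propagation delay = 9223 / 180000 = 0.0512 s = 51.2389 ms
Processing delay = 0.9 ms
Total one-way latency = 52.1389 ms


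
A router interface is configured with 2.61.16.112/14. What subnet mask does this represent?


/14 means 14 network bits, 18 host bits
Binary: 11111111111111000000000000000000
Mask: 255.252.0.0


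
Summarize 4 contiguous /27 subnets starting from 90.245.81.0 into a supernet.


Original prefix: /27
Number of subnets: 4 = 2^2
New prefix = 27 - 2 = 25
Supernet: 90.245.81.0/25


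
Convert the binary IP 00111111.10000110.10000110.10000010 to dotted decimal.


00111111 = 63
10000110 = 134
10000110 = 134
10000010 = 130
IP: 63.134.134.130


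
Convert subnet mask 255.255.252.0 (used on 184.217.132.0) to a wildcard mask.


Subnet mask: 255.255.252.0
Wildcard = 255.255.255.255 - subnet mask
255 - 255 = 0
255 - 255 = 0
255 - 252 = 3
255 - 0 = 255
Wildcard: 0.0.3.255


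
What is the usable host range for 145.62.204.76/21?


Network: 145.62.200.0
Broadcast: 145.62.207.255
First usable = network + 1
Last usable = broadcast - 1
Range: 145.62.200.1 to 145.62.207.254


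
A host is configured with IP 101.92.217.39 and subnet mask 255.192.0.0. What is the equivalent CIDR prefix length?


Binary: 11111111.11000000.00000000.00000000
Count leading 1s
Prefix: /10


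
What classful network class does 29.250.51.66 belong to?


First octet: 29
Binary: 00011101
0xxxxxxx -> Class A (1-126)
Class A, default mask 255.0.0.0 (/8)


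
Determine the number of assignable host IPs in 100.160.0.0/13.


Host bits = 32 - 13 = 19
Total addresses = 2^19 = 524288
Usable = total - 2 (network and broadcast)
Usable hosts: 524286


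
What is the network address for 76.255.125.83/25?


IP:   01001100.11111111.01111101.01010011
Mask: 11111111.11111111.11111111.10000000
AND operation:
Net:  01001100.11111111.01111101.00000000
Network: 76.255.125.0/25


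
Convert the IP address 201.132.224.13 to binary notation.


201 = 11001001
132 = 10000100
224 = 11100000
13 = 00001101
Binary: 11001001.10000100.11100000.00001101


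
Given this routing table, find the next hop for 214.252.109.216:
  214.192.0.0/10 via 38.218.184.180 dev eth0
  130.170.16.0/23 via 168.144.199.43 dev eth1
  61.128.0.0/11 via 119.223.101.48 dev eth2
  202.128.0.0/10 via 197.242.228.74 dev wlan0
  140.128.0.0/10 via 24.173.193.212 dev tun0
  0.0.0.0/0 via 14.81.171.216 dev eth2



Longest prefix match for 214.252.109.216:
  /10 214.192.0.0: MATCH
  /23 130.170.16.0: no
  /11 61.128.0.0: no
  /10 202.128.0.0: no
  /10 140.128.0.0: no
  /0 0.0.0.0: MATCH
Selected: next-hop 38.218.184.180 via eth0 (matched /10)


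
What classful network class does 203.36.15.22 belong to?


First octet: 203
Binary: 11001011
110xxxxx -> Class C (192-223)
Class C, default mask 255.255.255.0 (/24)


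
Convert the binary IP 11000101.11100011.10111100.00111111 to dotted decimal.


11000101 = 197
11100011 = 227
10111100 = 188
00111111 = 63
IP: 197.227.188.63


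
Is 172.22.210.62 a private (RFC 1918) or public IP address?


RFC 1918 private ranges:
  10.0.0.0/8 (10.0.0.0 - 10.255.255.255)
  172.16.0.0/12 (172.16.0.0 - 172.31.255.255)
  192.168.0.0/16 (192.168.0.0 - 192.168.255.255)
Private (in 172.16.0.0/12)


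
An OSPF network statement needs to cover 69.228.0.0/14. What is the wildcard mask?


Subnet mask: 255.252.0.0
Wildcard = 255.255.255.255 - subnet mask
255 - 255 = 0
255 - 252 = 3
255 - 0 = 255
255 - 0 = 255
Wildcard: 0.3.255.255


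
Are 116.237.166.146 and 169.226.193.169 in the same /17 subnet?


Mask: 255.255.128.0
116.237.166.146 AND mask = 116.237.128.0
169.226.193.169 AND mask = 169.226.128.0
No, different subnets (116.237.128.0 vs 169.226.128.0)


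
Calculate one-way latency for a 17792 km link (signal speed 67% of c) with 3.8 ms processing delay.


Speed = 0.67 * 3e5 km/s = 201000 km/s
Propagation delay = 17792 / 201000 = 0.0885 s = 88.5174 ms
Processing delay = 3.8 ms
Total one-way latency = 92.3174 ms


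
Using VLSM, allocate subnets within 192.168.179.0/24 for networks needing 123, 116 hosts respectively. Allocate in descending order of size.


123 hosts -> /25 (126 usable): 192.168.179.0/25
116 hosts -> /25 (126 usable): 192.168.179.128/25
Allocation: 192.168.179.0/25 (123 hosts, 126 usable); 192.168.179.128/25 (116 hosts, 126 usable)


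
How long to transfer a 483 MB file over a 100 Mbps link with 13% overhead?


Effective throughput = 100 * (1 - 13/100) = 87 Mbps
File size in Mb = 483 * 8 = 3864 Mb
Time = 3864 / 87
Time = 44.4138 seconds


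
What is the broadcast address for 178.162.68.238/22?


Network: 178.162.68.0/22
Host bits = 10
Set all host bits to 1:
Broadcast: 178.162.71.255


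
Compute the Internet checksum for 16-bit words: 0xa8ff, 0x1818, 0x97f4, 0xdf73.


Sum all words (with carry folding):
+ 0xa8ff = 0xa8ff
+ 0x1818 = 0xc117
+ 0x97f4 = 0x590c
+ 0xdf73 = 0x3880
One's complement: ~0x3880
Checksum = 0xc77f


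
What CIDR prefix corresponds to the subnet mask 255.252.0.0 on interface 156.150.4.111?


Binary: 11111111.11111100.00000000.00000000
Count leading 1s
Prefix: /14


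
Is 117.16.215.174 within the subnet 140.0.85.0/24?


Subnet network: 140.0.85.0
Test IP AND mask: 117.16.215.0
No, 117.16.215.174 is not in 140.0.85.0/24


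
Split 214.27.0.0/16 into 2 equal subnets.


New prefix = 16 + 1 = 17
Each subnet has 32768 addresses
  214.27.0.0/17
  214.27.128.0/17
Subnets: 214.27.0.0/17, 214.27.128.0/17


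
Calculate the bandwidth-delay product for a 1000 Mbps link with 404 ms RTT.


BDP = bandwidth * RTT
= 1000 Mbps * 404 ms
= 1000 * 1e6 * 404 / 1000 bits
= 404000000 bits
= 50500000 bytes
= 49316.4062 KB
BDP = 404000000 bits (50500000 bytes)


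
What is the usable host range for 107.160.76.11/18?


Network: 107.160.64.0
Broadcast: 107.160.127.255
First usable = network + 1
Last usable = broadcast - 1
Range: 107.160.64.1 to 107.160.127.254


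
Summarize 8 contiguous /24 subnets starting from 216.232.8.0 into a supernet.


Original prefix: /24
Number of subnets: 8 = 2^3
New prefix = 24 - 3 = 21
Supernet: 216.232.8.0/21


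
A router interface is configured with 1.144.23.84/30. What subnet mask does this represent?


/30 means 30 network bits, 2 host bits
Binary: 11111111111111111111111111111100
Mask: 255.255.255.252


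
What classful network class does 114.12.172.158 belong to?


First octet: 114
Binary: 01110010
0xxxxxxx -> Class A (1-126)
Class A, default mask 255.0.0.0 (/8)


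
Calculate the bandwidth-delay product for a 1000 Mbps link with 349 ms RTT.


BDP = bandwidth * RTT
= 1000 Mbps * 349 ms
= 1000 * 1e6 * 349 / 1000 bits
= 349000000 bits
= 43625000 bytes
= 42602.5391 KB
BDP = 349000000 bits (43625000 bytes)


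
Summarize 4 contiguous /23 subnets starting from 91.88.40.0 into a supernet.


Original prefix: /23
Number of subnets: 4 = 2^2
New prefix = 23 - 2 = 21
Supernet: 91.88.40.0/21


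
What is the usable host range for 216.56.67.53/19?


Network: 216.56.64.0
Broadcast: 216.56.95.255
First usable = network + 1
Last usable = broadcast - 1
Range: 216.56.64.1 to 216.56.95.254


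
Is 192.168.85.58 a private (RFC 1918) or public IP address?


RFC 1918 private ranges:
  10.0.0.0/8 (10.0.0.0 - 10.255.255.255)
  172.16.0.0/12 (172.16.0.0 - 172.31.255.255)
  192.168.0.0/16 (192.168.0.0 - 192.168.255.255)
Private (in 192.168.0.0/16)


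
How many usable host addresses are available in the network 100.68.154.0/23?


Host bits = 32 - 23 = 9
Total addresses = 2^9 = 512
Usable = total - 2 (network and broadcast)
Usable hosts: 510


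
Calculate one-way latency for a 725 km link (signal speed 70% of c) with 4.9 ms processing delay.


Speed = 0.7 * 3e5 km/s = 210000 km/s
Propagation delay = 725 / 210000 = 0.0035 s = 3.4524 ms
Processing delay = 4.9 ms
Total one-way latency = 8.3524 ms


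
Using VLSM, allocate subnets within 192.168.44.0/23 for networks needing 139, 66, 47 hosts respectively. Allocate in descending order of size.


139 hosts -> /24 (254 usable): 192.168.44.0/24
66 hosts -> /25 (126 usable): 192.168.45.0/25
47 hosts -> /26 (62 usable): 192.168.45.128/26
Allocation: 192.168.44.0/24 (139 hosts, 254 usable); 192.168.45.0/25 (66 hosts, 126 usable); 192.168.45.128/26 (47 hosts, 62 usable)


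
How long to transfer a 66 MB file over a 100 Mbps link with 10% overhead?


Effective throughput = 100 * (1 - 10/100) = 90 Mbps
File size in Mb = 66 * 8 = 528 Mb
Time = 528 / 90
Time = 5.8667 seconds


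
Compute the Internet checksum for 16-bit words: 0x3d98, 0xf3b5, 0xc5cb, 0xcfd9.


Sum all words (with carry folding):
+ 0x3d98 = 0x3d98
+ 0xf3b5 = 0x314e
+ 0xc5cb = 0xf719
+ 0xcfd9 = 0xc6f3
One's complement: ~0xc6f3
Checksum = 0x390c


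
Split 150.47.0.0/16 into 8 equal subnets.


New prefix = 16 + 3 = 19
Each subnet has 8192 addresses
  150.47.0.0/19
  150.47.32.0/19
  150.47.64.0/19
  150.47.96.0/19
  150.47.128.0/19
  150.47.160.0/19
  150.47.192.0/19
  150.47.224.0/19
Subnets: 150.47.0.0/19, 150.47.32.0/19, 150.47.64.0/19, 150.47.96.0/19, 150.47.128.0/19, 150.47.160.0/19, 150.47.192.0/19, 150.47.224.0/19


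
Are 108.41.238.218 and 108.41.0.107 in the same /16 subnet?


Mask: 255.255.0.0
108.41.238.218 AND mask = 108.41.0.0
108.41.0.107 AND mask = 108.41.0.0
Yes, same subnet (108.41.0.0)


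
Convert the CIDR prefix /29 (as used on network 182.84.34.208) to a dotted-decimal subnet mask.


/29 means 29 network bits, 3 host bits
Binary: 11111111111111111111111111111000
Mask: 255.255.255.248


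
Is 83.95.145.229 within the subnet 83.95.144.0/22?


Subnet network: 83.95.144.0
Test IP AND mask: 83.95.144.0
Yes, 83.95.145.229 is in 83.95.144.0/22


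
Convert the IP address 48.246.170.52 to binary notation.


48 = 00110000
246 = 11110110
170 = 10101010
52 = 00110100
Binary: 00110000.11110110.10101010.00110100


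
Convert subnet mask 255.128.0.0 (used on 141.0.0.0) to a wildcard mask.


Subnet mask: 255.128.0.0
Wildcard = 255.255.255.255 - subnet mask
255 - 255 = 0
255 - 128 = 127
255 - 0 = 255
255 - 0 = 255
Wildcard: 0.127.255.255


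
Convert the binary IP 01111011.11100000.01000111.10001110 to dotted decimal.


01111011 = 123
11100000 = 224
01000111 = 71
10001110 = 142
IP: 123.224.71.142


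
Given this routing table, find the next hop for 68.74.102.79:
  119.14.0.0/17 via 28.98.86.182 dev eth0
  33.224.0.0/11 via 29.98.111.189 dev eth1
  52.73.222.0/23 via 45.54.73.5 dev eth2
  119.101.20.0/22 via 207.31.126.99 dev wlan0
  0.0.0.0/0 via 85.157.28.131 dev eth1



Longest prefix match for 68.74.102.79:
  /17 119.14.0.0: no
  /11 33.224.0.0: no
  /23 52.73.222.0: no
  /22 119.101.20.0: no
  /0 0.0.0.0: MATCH
Selected: next-hop 85.157.28.131 via eth1 (matched /0)


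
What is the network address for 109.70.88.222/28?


IP:   01101101.01000110.01011000.11011110
Mask: 11111111.11111111.11111111.11110000
AND operation:
Net:  01101101.01000110.01011000.11010000
Network: 109.70.88.208/28


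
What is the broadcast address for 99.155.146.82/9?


Network: 99.128.0.0/9
Host bits = 23
Set all host bits to 1:
Broadcast: 99.255.255.255


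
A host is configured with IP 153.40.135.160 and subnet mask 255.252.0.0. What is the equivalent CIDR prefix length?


Binary: 11111111.11111100.00000000.00000000
Count leading 1s
Prefix: /14


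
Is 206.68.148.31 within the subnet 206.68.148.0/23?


Subnet network: 206.68.148.0
Test IP AND mask: 206.68.148.0
Yes, 206.68.148.31 is in 206.68.148.0/23


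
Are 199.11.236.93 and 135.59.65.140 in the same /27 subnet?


Mask: 255.255.255.224
199.11.236.93 AND mask = 199.11.236.64
135.59.65.140 AND mask = 135.59.65.128
No, different subnets (199.11.236.64 vs 135.59.65.128)


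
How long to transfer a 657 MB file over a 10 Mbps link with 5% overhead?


Effective throughput = 10 * (1 - 5/100) = 9.5 Mbps
File size in Mb = 657 * 8 = 5256 Mb
Time = 5256 / 9.5
Time = 553.2632 seconds


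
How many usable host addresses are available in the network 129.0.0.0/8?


Host bits = 32 - 8 = 24
Total addresses = 2^24 = 16777216
Usable = total - 2 (network and broadcast)
Usable hosts: 16777214


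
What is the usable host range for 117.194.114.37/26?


Network: 117.194.114.0
Broadcast: 117.194.114.63
First usable = network + 1
Last usable = broadcast - 1
Range: 117.194.114.1 to 117.194.114.62


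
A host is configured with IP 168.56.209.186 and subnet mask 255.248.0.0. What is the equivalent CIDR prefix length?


Binary: 11111111.11111000.00000000.00000000
Count leading 1s
Prefix: /13


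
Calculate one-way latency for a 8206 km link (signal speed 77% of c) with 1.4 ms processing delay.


Speed = 0.77 * 3e5 km/s = 231000 km/s
Propagation delay = 8206 / 231000 = 0.0355 s = 35.5238 ms
Processing delay = 1.4 ms
Total one-way latency = 36.9238 ms


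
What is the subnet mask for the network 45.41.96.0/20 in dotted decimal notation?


/20 means 20 network bits, 12 host bits
Binary: 11111111111111111111000000000000
Mask: 255.255.240.0


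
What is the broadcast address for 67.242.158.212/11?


Network: 67.224.0.0/11
Host bits = 21
Set all host bits to 1:
Broadcast: 67.255.255.255


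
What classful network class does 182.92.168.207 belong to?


First octet: 182
Binary: 10110110
10xxxxxx -> Class B (128-191)
Class B, default mask 255.255.0.0 (/16)


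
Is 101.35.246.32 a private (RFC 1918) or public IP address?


RFC 1918 private ranges:
  10.0.0.0/8 (10.0.0.0 - 10.255.255.255)
  172.16.0.0/12 (172.16.0.0 - 172.31.255.255)
  192.168.0.0/16 (192.168.0.0 - 192.168.255.255)
Public (not in any RFC 1918 range)


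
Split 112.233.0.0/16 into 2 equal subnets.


New prefix = 16 + 1 = 17
Each subnet has 32768 addresses
  112.233.0.0/17
  112.233.128.0/17
Subnets: 112.233.0.0/17, 112.233.128.0/17


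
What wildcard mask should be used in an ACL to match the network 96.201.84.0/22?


Subnet mask: 255.255.252.0
Wildcard = 255.255.255.255 - subnet mask
255 - 255 = 0
255 - 255 = 0
255 - 252 = 3
255 - 0 = 255
Wildcard: 0.0.3.255


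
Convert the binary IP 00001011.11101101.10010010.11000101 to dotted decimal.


00001011 = 11
11101101 = 237
10010010 = 146
11000101 = 197
IP: 11.237.146.197


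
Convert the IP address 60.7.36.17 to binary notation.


60 = 00111100
7 = 00000111
36 = 00100100
17 = 00010001
Binary: 00111100.00000111.00100100.00010001


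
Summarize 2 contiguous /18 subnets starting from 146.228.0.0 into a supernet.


Original prefix: /18
Number of subnets: 2 = 2^1
New prefix = 18 - 1 = 17
Supernet: 146.228.0.0/17


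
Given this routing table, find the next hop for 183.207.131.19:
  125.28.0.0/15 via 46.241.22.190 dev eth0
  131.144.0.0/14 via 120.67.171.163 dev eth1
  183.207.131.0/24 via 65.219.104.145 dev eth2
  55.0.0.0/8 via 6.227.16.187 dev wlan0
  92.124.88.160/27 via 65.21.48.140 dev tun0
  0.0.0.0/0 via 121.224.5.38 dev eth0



Longest prefix match for 183.207.131.19:
  /15 125.28.0.0: no
  /14 131.144.0.0: no
  /24 183.207.131.0: MATCH
  /8 55.0.0.0: no
  /27 92.124.88.160: no
  /0 0.0.0.0: MATCH
Selected: next-hop 65.219.104.145 via eth2 (matched /24)


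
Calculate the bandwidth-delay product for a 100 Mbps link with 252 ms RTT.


BDP = bandwidth * RTT
= 100 Mbps * 252 ms
= 100 * 1e6 * 252 / 1000 bits
= 25200000 bits
= 3150000 bytes
= 3076.1719 KB
BDP = 25200000 bits (3150000 bytes)


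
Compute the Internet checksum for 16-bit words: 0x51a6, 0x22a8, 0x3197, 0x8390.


Sum all words (with carry folding):
+ 0x51a6 = 0x51a6
+ 0x22a8 = 0x744e
+ 0x3197 = 0xa5e5
+ 0x8390 = 0x2976
One's complement: ~0x2976
Checksum = 0xd689


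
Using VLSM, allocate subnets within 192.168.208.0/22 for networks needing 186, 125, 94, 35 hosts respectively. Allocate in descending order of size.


186 hosts -> /24 (254 usable): 192.168.208.0/24
125 hosts -> /25 (126 usable): 192.168.209.0/25
94 hosts -> /25 (126 usable): 192.168.209.128/25
35 hosts -> /26 (62 usable): 192.168.210.0/26
Allocation: 192.168.208.0/24 (186 hosts, 254 usable); 192.168.209.0/25 (125 hosts, 126 usable); 192.168.209.128/25 (94 hosts, 126 usable); 192.168.210.0/26 (35 hosts, 62 usable)


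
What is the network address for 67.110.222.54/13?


IP:   01000011.01101110.11011110.00110110
Mask: 11111111.11111000.00000000.00000000
AND operation:
Net:  01000011.01101000.00000000.00000000
Network: 67.104.0.0/13


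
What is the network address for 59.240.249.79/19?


IP:   00111011.11110000.11111001.01001111
Mask: 11111111.11111111.11100000.00000000
AND operation:
Net:  00111011.11110000.11100000.00000000
Network: 59.240.224.0/19


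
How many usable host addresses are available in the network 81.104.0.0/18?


Host bits = 32 - 18 = 14
Total addresses = 2^14 = 16384
Usable = total - 2 (network and broadcast)
Usable hosts: 16382


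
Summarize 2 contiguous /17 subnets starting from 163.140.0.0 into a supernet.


Original prefix: /17
Number of subnets: 2 = 2^1
New prefix = 17 - 1 = 16
Supernet: 163.140.0.0/16


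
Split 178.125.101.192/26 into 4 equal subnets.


New prefix = 26 + 2 = 28
Each subnet has 16 addresses
  178.125.101.192/28
  178.125.101.208/28
  178.125.101.224/28
  178.125.101.240/28
Subnets: 178.125.101.192/28, 178.125.101.208/28, 178.125.101.224/28, 178.125.101.240/28


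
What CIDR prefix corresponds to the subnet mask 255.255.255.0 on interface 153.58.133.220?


Binary: 11111111.11111111.11111111.00000000
Count leading 1s
Prefix: /24


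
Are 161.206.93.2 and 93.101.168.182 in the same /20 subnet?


Mask: 255.255.240.0
161.206.93.2 AND mask = 161.206.80.0
93.101.168.182 AND mask = 93.101.160.0
No, different subnets (161.206.80.0 vs 93.101.160.0)


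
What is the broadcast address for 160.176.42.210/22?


Network: 160.176.40.0/22
Host bits = 10
Set all host bits to 1:
Broadcast: 160.176.43.255


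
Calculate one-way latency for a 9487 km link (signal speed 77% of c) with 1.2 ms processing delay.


Speed = 0.77 * 3e5 km/s = 231000 km/s
Propagation delay = 9487 / 231000 = 0.0411 s = 41.0693 ms
Processing delay = 1.2 ms
Total one-way latency = 42.2693 ms


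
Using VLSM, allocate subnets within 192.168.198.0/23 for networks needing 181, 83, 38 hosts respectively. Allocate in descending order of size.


181 hosts -> /24 (254 usable): 192.168.198.0/24
83 hosts -> /25 (126 usable): 192.168.199.0/25
38 hosts -> /26 (62 usable): 192.168.199.128/26
Allocation: 192.168.198.0/24 (181 hosts, 254 usable); 192.168.199.0/25 (83 hosts, 126 usable); 192.168.199.128/26 (38 hosts, 62 usable)


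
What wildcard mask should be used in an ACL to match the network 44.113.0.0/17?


Subnet mask: 255.255.128.0
Wildcard = 255.255.255.255 - subnet mask
255 - 255 = 0
255 - 255 = 0
255 - 128 = 127
255 - 0 = 255
Wildcard: 0.0.127.255


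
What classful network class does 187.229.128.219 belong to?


First octet: 187
Binary: 10111011
10xxxxxx -> Class B (128-191)
Class B, default mask 255.255.0.0 (/16)


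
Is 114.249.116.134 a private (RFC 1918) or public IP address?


RFC 1918 private ranges:
  10.0.0.0/8 (10.0.0.0 - 10.255.255.255)
  172.16.0.0/12 (172.16.0.0 - 172.31.255.255)
  192.168.0.0/16 (192.168.0.0 - 192.168.255.255)
Public (not in any RFC 1918 range)


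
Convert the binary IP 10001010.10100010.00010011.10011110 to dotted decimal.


10001010 = 138
10100010 = 162
00010011 = 19
10011110 = 158
IP: 138.162.19.158


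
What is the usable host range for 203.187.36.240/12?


Network: 203.176.0.0
Broadcast: 203.191.255.255
First usable = network + 1
Last usable = broadcast - 1
Range: 203.176.0.1 to 203.191.255.254


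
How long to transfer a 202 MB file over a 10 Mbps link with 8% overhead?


Effective throughput = 10 * (1 - 8/100) = 9.2 Mbps
File size in Mb = 202 * 8 = 1616 Mb
Time = 1616 / 9.2
Time = 175.6522 seconds


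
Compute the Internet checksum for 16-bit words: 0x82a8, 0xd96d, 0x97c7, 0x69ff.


Sum all words (with carry folding):
+ 0x82a8 = 0x82a8
+ 0xd96d = 0x5c16
+ 0x97c7 = 0xf3dd
+ 0x69ff = 0x5ddd
One's complement: ~0x5ddd
Checksum = 0xa222


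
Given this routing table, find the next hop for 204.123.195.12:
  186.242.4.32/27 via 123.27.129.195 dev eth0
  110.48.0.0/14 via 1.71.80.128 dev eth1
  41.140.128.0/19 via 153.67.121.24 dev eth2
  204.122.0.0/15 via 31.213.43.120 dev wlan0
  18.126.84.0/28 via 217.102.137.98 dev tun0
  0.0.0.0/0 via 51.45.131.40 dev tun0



Longest prefix match for 204.123.195.12:
  /27 186.242.4.32: no
  /14 110.48.0.0: no
  /19 41.140.128.0: no
  /15 204.122.0.0: MATCH
  /28 18.126.84.0: no
  /0 0.0.0.0: MATCH
Selected: next-hop 31.213.43.120 via wlan0 (matched /15)


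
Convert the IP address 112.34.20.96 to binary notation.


112 = 01110000
34 = 00100010
20 = 00010100
96 = 01100000
Binary: 01110000.00100010.00010100.01100000


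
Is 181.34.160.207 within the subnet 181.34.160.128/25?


Subnet network: 181.34.160.128
Test IP AND mask: 181.34.160.128
Yes, 181.34.160.207 is in 181.34.160.128/25


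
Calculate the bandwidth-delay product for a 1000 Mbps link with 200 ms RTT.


BDP = bandwidth * RTT
= 1000 Mbps * 200 ms
= 1000 * 1e6 * 200 / 1000 bits
= 200000000 bits
= 25000000 bytes
= 24414.0625 KB
BDP = 200000000 bits (25000000 bytes)
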